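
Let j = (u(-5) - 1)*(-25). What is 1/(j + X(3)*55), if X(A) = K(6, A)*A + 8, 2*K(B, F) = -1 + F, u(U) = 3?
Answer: 1/555 ≈ 0.0018018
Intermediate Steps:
K(B, F) = -½ + F/2 (K(B, F) = (-1 + F)/2 = -½ + F/2)
X(A) = 8 + A*(-½ + A/2) (X(A) = (-½ + A/2)*A + 8 = A*(-½ + A/2) + 8 = 8 + A*(-½ + A/2))
j = -50 (j = (3 - 1)*(-25) = 2*(-25) = -50)
1/(j + X(3)*55) = 1/(-50 + (8 + (½)*3*(-1 + 3))*55) = 1/(-50 + (8 + (½)*3*2)*55) = 1/(-50 + (8 + 3)*55) = 1/(-50 + 11*55) = 1/(-50 + 605) = 1/555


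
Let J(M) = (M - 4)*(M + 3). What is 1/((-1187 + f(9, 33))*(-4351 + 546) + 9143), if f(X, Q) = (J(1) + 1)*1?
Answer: 1/4567533 ≈ 2.1894e-7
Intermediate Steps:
J(M) = (-4 + M)*(3 + M)
f(X, Q) = -11 (f(X, Q) = ((-12 + 1² - 1*1) + 1)*1 = ((-12 + 1 - 1) + 1)*1 = (-12 + 1)*1 = -11*1 = -11)
1/((-1187 + f(9, 33))*(-4351 + 546) + 9143) = 1/((-1187 - 11)*(-4351 + 546) + 9143) = 1/(-1198*(-3805) + 9143) = 1/(4558390 + 9143) = 1/4567533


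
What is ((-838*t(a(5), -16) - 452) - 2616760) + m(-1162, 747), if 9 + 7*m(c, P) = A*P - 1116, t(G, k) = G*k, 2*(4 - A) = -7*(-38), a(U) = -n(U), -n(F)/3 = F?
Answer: -17010132/7 ≈ -2.4300e+6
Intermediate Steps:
n(F) = -3*F
a(U) = 3*U (a(U) = -(-3)*U = 3*U)
A = -129 (A = 4 - (-7)*(-38)/2 = 4 - ½*266 = 4 - 133 = -129)
m(c, P) = -1125/7 - 129*P/7 (m(c, P) = -9/7 + (-129*P - 1116)/7 = -9/7 + (-1116 - 129*P)/7 = -9/7 + (-1116/7 - 129*P/7) = -1125/7 - 129*P/7)
((-838*t(a(5), -16) - 452) - 2616760) + m(-1162, 747) = ((-838*3*5*(-16) - 452) - 2616760) + (-1125/7 - 129/7*747) = ((-12570*(-16) - 452) - 2616760) + (-1125/7 - 96363/7) = ((-838*(-240) - 452) - 2616760) - 97488/7 = ((201120 - 452) - 2616760) - 97488/7 = (200668 - 2616760) - 97488/7 = -2416092 - 97488/7 = -17010132/7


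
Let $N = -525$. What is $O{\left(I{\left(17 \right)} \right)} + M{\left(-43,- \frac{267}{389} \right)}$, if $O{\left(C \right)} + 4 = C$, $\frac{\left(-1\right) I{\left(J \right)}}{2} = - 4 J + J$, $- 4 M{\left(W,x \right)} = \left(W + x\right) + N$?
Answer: $\frac{373707}{1556} \approx 240.17$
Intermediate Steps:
$M{\left(W,x \right)} = \frac{525}{4} - \frac{W}{4} - \frac{x}{4}$ ($M{\left(W,x \right)} = - \frac{\left(W + x\right) - 525}{4} = - \frac{-525 + W + x}{4} = \frac{525}{4} - \frac{W}{4} - \frac{x}{4}$)
$I{\left(J \right)} = 6 J$ ($I{\left(J \right)} = - 2 \left(- 4 J + J\right) = - 2 \left(- 3 J\right) = 6 J$)
$O{\left(C \right)} = -4 + C$
$O{\left(I{\left(17 \right)} \right)} + M{\left(-43,- \frac{267}{389} \right)} = \left(-4 + 6 \cdot 17\right) - \left(-142 + \frac{1}{4} \left(-267\right) \frac{1}{389}\right) = \left(-4 + 102\right) + \left(\frac{525}{4} + \frac{43}{4} - \frac{\left(-267\right) \frac{1}{389}}{4}\right) = 98 + \left(\frac{525}{4} + \frac{43}{4} - - \frac{267}{1556}\right) = 98 + \left(\frac{525}{4} + \frac{43}{4} + \frac{267}{1556}\right) = 98 + \frac{221219}{1556} = \frac{373707}{1556}$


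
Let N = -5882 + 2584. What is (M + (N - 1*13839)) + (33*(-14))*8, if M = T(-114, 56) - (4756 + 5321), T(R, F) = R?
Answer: -31024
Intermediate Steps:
N = -3298
M = -10191 (M = -114 - (4756 + 5321) = -114 - 1*10077 = -114 - 10077 = -10191)
(M + (N - 1*13839)) + (33*(-14))*8 = (-10191 + (-3298 - 1*13839)) + (33*(-14))*8 = (-10191 + (-3298 - 13839)) - 462*8 = (-10191 - 17137) - 3696 = -27328 - 3696 = -31024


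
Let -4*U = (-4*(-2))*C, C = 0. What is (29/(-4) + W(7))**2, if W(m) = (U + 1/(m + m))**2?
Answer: 126025/2401 ≈ 52.489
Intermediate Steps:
U = 0 (U = -(-4*(-2))*0/4 = -2*0 = -1/4*0 = 0)
W(m) = 1/(4*m**2) (W(m) = (0 + 1/(m + m))**2 = (0 + 1/(2*m))**2 = (1/(2*m))**2 = 1/(4*m**2))
(29/(-4) + W(7))**2 = (29/(-4) + (1/4)/7**2)**2 = (29*(-1/4) + (1/4)*(1/49))**2 = (-29/4 + 1/196)**2 = (-355/49)**2 = 126025/2401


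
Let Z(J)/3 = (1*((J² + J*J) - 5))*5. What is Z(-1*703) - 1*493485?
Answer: 14332710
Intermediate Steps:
Z(J) = -75 + 30*J² (Z(J) = 3*((1*((J² + J*J) - 5))*5) = 3*((1*((J² + J²) - 5))*5) = 3*((1*(2*J² - 5))*5) = 3*((1*(-5 + 2*J²))*5) = 3*((-5 + 2*J²)*5) = 3*(-25 + 10*J²) = -75 + 30*J²)
Z(-1*703) - 1*493485 = (-75 + 30*(-1*703)²) - 1*493485 = (-75 + 30*(-703)²) - 493485 = (-75 + 30*494209) - 493485 = (-75 + 14826270) - 493485 = 14826195 - 493485 = 14332710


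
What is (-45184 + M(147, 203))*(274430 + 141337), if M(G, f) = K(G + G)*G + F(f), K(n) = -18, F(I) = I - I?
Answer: -19886135610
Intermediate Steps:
F(I) = 0
M(G, f) = -18*G (M(G, f) = -18*G + 0 = -18*G)
(-45184 + M(147, 203))*(274430 + 141337) = (-45184 - 18*147)*(274430 + 141337) = (-45184 - 2646)*415767 = -47830*415767 = -19886135610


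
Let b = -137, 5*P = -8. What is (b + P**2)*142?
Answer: -477262/25 ≈ -19090.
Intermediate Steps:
P = -8/5 (P = (1/5)*(-8) = -8/5 ≈ -1.6000)
(b + P**2)*142 = (-137 + (-8/5)**2)*142 = (-137 + 64/25)*142 = -3361/25*142 = -477262/25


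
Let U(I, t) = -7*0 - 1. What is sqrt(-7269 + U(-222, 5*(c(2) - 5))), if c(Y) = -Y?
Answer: I*sqrt(7270) ≈ 85.264*I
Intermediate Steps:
U(I, t) = -1 (U(I, t) = 0 - 1 = -1)
sqrt(-7269 + U(-222, 5*(c(2) - 5))) = sqrt(-7269 - 1) = sqrt(-7270) = I*sqrt(7270)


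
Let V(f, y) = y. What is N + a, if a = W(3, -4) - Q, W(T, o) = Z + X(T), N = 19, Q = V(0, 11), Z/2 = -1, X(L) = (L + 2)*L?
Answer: 21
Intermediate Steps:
X(L) = L*(2 + L) (X(L) = (2 + L)*L = L*(2 + L))
Z = -2 (Z = 2*(-1) = -2)
Q = 11
W(T, o) = -2 + T*(2 + T)
a = 2 (a = (-2 + 3*(2 + 3)) - 1*11 = (-2 + 3*5) - 11 = (-2 + 15) - 11 = 13 - 11 = 2)
N + a = 19 + 2 = 21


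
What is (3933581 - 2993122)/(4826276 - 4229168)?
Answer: 940459/597108 ≈ 1.5750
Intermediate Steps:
(3933581 - 2993122)/(4826276 - 4229168) = 940459/597108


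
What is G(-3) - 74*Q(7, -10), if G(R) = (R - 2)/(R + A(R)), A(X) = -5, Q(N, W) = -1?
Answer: 597/8 ≈ 74.625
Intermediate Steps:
G(R) = (-2 + R)/(-5 + R) (G(R) = (R - 2)/(R - 5) = (-2 + R)/(-5 + R))
G(-3) - 74*Q(7, -10) = (-2 - 3)/(-5 - 3) - 74*(-1) = -5/(-8) + 74 = -⅛*(-5) + 74 = 5/8 + 74 = 597/8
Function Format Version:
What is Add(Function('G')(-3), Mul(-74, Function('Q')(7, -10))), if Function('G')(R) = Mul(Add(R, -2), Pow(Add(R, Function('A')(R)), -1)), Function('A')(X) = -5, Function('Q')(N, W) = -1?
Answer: Rational(597, 8) ≈ 74.625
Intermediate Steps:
Function('G')(R) = Mul(Pow(Add(-5, R), -1), Add(-2, R)) (Function('G')(R) = Mul(Add(R, -2), Pow(Add(R, -5), -1)) = Mul(Add(-2, R), Pow(Add(-5, R), -1)) = Mul(Pow(Add(-5, R), -1), Add(-2, R)))
Add(Function('G')(-3), Mul(-74, Function('Q')(7, -10))) = Add(Mul(Pow(Add(-5, -3), -1), Add(-2, -3)), Mul(-74, -1)) = Add(Mul(Pow(-8, -1), -5), 74) = Add(Mul(Rational(-1, 8), -5), 74) = Add(Rational(5, 8), 74) = Rational(597, 8)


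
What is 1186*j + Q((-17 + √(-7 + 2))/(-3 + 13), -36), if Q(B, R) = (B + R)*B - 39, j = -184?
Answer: -5454974/25 - 197*I*√5/50 ≈ -2.182e+5 - 8.8101*I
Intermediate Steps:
Q(B, R) = -39 + B*(B + R) (Q(B, R) = B*(B + R) - 39 = -39 + B*(B + R))
1186*j + Q((-17 + √(-7 + 2))/(-3 + 13), -36) = 1186*(-184) + (-39 + ((-17 + √(-7 + 2))/(-3 + 13))² + ((-17 + √(-7 + 2))/(-3 + 13))*(-36)) = -218224 + (-39 + ((-17 + √(-5))/10)² + ((-17 + √(-5))/10)*(-36)) = -218224 + (-39 + ((-17 + I*√5)*(⅒))² + ((-17 + I*√5)*(⅒))*(-36)) = -218224 + (-39 + (-17/10 + I*√5/10)² + (-17/10 + I*√5/10)*(-36)) = -218224 + (-39 + (-17/10 + I*√5/10)² + (306/5 - 18*I*√5/5)) = -218224 + (111/5 + (-17/10 + I*√5/10)² - 18*I*√5/5) = -1091009/5 + (-17/10 + I*√5/10)² - 18*I*√5/5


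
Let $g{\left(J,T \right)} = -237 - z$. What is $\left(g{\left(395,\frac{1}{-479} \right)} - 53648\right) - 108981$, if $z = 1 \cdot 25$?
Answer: $-162891$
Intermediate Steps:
$z = 25$
$g{\left(J,T \right)} = -262$ ($g{\left(J,T \right)} = -237 - 25 = -262$)
$\left(g{\left(395,\frac{1}{-479} \right)} - 53648\right) - 108981 = \left(-262 - 53648\right) - 108981 = -53910 - 108981 = -162891$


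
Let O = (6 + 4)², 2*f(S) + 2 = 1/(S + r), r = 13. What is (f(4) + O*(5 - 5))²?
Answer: 1089/1156 ≈ 0.94204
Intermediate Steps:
f(S) = -1 + 1/(2*(13 + S)) (f(S) = -1 + 1/(2*(S + 13)) = -1 + 1/(2*(13 + S)))
O = 100 (O = 10² = 100)
(f(4) + O*(5 - 5))² = ((-25/2 - 1*4)/(13 + 4) + 100*(5 - 5))² = ((-25/2 - 4)/17 + 100*0)² = ((1/17)*(-33/2) + 0)² = (-33/34 + 0)² = (-33/34)² = 1089/1156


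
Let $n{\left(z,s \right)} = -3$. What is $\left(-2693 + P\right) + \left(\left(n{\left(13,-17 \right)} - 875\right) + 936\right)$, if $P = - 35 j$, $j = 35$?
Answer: $-3860$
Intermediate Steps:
$P = -1225$ ($P = \left(-35\right) 35 = -1225$)
$\left(-2693 + P\right) + \left(\left(n{\left(13,-17 \right)} - 875\right) + 936\right) = \left(-2693 - 1225\right) + \left(\left(-3 - 875\right) + 936\right) = -3918 + \left(-878 + 936\right) = -3918 + 58 = -3860$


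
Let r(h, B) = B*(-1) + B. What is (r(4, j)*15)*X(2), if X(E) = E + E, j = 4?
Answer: 0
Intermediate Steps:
r(h, B) = 0 (r(h, B) = -B + B = 0)
X(E) = 2*E
(r(4, j)*15)*X(2) = (0*15)*(2*2) = 0*4 = 0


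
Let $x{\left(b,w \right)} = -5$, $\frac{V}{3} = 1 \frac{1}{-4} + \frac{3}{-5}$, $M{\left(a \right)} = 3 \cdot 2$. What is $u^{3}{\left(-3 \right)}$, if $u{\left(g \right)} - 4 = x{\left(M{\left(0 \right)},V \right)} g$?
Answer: $6859$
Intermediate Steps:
$M{\left(a \right)} = 6$
$V = - \frac{51}{20}$ ($V = 3 \left(1 \frac{1}{-4} + \frac{3}{-5}\right) = 3 \left(1 \left(- \frac{1}{4}\right) + 3 \left(- \frac{1}{5}\right)\right) = 3 \left(- \frac{1}{4} - \frac{3}{5}\right) = 3 \left(- \frac{17}{20}\right) = - \frac{51}{20} \approx -2.55$)
$u{\left(g \right)} = 4 - 5 g$
$u^{3}{\left(-3 \right)} = \left(4 - -15\right)^{3} = \left(4 + 15\right)^{3} = 19^{3} = 6859$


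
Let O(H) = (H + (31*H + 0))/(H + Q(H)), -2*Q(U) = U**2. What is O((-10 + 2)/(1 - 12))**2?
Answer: 123904/49 ≈ 2528.7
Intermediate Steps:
Q(U) = -U**2/2
O(H) = 32*H/(H - H**2/2) (O(H) = (H + (31*H + 0))/(H - H**2/2) = (H + 31*H)/(H - H**2/2) = (32*H)/(H - H**2/2) = 32*H/(H - H**2/2))
O((-10 + 2)/(1 - 12))**2 = (-64/(-2 + (-10 + 2)/(1 - 12)))**2 = (-64/(-2 - 8/(-11)))**2 = (-64/(-2 - 8*(-1/11)))**2 = (-64/(-2 + 8/11))**2 = (-64/(-14/11))**2 = (-64*(-11/14))**2 = (352/7)**2 = 123904/49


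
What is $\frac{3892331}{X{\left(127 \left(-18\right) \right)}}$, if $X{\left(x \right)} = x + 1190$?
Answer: $- \frac{3892331}{1096} \approx -3551.4$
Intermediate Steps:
$X{\left(x \right)} = 1190 + x$
$\frac{3892331}{X{\left(127 \left(-18\right) \right)}} = \frac{3892331}{1190 + 127 \left(-18\right)} = \frac{3892331}{1190 - 2286} = \frac{3892331}{-1096} = 3892331 \left(- \frac{1}{1096}\right) = - \frac{3892331}{1096}$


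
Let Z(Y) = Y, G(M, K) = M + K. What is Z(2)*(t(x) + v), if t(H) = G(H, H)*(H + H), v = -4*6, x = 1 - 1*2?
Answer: -40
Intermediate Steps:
x = -1 (x = 1 - 2 = -1)
G(M, K) = K + M
v = -24
t(H) = 4*H² (t(H) = (H + H)*(H + H) = (2*H)*(2*H) = 4*H²)
Z(2)*(t(x) + v) = 2*(4*(-1)² - 24) = 2*(4*1 - 24) = 2*(4 - 24) = 2*(-20) = -40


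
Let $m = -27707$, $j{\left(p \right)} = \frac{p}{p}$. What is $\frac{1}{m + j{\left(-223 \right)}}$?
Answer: $- \frac{1}{27706} \approx -3.6093 \cdot 10^{-5}$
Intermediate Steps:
$j{\left(p \right)} = 1$
$\frac{1}{m + j{\left(-223 \right)}} = \frac{1}{-27707 + 1} = \frac{1}{-27706} = - \frac{1}{27706}$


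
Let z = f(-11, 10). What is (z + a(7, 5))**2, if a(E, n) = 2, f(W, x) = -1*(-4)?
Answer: 36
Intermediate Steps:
f(W, x) = 4
z = 4
(z + a(7, 5))**2 = (4 + 2)**2 = 6**2 = 36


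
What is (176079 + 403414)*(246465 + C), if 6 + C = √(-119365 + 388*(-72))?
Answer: 142821265287 + 579493*I*√147301 ≈ 1.4282e+11 + 2.2241e+8*I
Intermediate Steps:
C = -6 + I*√147301 (C = -6 + √(-119365 + 388*(-72)) = -6 + √(-119365 - 27936) = -6 + √(-147301) = -6 + I*√147301 ≈ -6.0 + 383.8*I)
(176079 + 403414)*(246465 + C) = (176079 + 403414)*(246465 + (-6 + I*√147301)) = 579493*(246459 + I*√147301) = 142821265287 + 579493*I*√147301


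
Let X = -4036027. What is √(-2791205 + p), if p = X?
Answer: 76*I*√1182 ≈ 2612.9*I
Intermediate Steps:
p = -4036027
√(-2791205 + p) = √(-2791205 - 4036027) = √(-6827232) = 76*I*√1182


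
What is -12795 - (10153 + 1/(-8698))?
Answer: -199601703/8698 ≈ -22948.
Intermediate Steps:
-12795 - (10153 + 1/(-8698)) = -12795 - (10153 - 1/8698) = -12795 - 1*88310793/8698 = -12795 - 88310793/8698 = -199601703/8698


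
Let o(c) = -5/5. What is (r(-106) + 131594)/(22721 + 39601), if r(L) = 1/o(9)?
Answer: 131593/62322 ≈ 2.1115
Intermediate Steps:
o(c) = -1 (o(c) = -5*⅕ = -1)
r(L) = -1 (r(L) = 1/(-1) = -1)
(r(-106) + 131594)/(22721 + 39601) = (-1 + 131594)/(22721 + 39601) = 131593/62322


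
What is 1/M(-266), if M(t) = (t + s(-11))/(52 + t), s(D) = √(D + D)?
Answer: 28462/35389 + 107*I*√22/35389 ≈ 0.80426 + 0.014182*I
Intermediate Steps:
s(D) = √2*√D (s(D) = √(2*D) = √2*√D)
M(t) = (t + I*√22)/(52 + t) (M(t) = (t + √2*√(-11))/(52 + t) = (t + √2*(I*√11))/(52 + t) = (t + I*√22)/(52 + t))
1/M(-266) = 1/((-266 + I*√22)/(52 - 266)) = 1/((-266 + I*√22)/(-214)) = 1/(-(-266 + I*√22)/214) = 1/(133/107 - I*√22/214)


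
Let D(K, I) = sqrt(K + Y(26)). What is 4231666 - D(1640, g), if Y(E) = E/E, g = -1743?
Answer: 4231666 - sqrt(1641) ≈ 4.2316e+6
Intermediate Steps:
Y(E) = 1
D(K, I) = sqrt(1 + K) (D(K, I) = sqrt(K + 1) = sqrt(1 + K))
4231666 - D(1640, g) = 4231666 - sqrt(1 + 1640) = 4231666 - sqrt(1641)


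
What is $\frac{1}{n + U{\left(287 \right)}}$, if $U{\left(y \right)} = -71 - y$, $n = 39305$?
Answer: $\frac{1}{38947} \approx 2.5676 \cdot 10^{-5}$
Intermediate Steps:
$\frac{1}{n + U{\left(287 \right)}} = \frac{1}{39305 - 358} = \frac{1}{38947}$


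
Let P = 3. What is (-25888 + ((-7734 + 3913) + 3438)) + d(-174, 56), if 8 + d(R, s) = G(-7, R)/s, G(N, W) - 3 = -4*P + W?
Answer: -1471807/56 ≈ -26282.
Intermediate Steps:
G(N, W) = -9 + W (G(N, W) = 3 + (-4*3 + W) = 3 + (-12 + W) = -9 + W)
d(R, s) = -8 + (-9 + R)/s
(-25888 + ((-7734 + 3913) + 3438)) + d(-174, 56) = (-25888 + ((-7734 + 3913) + 3438)) + (-9 - 174 - 8*56)/56 = (-25888 + (-3821 + 3438)) + (-9 - 174 - 448)/56 = (-25888 - 383) + (1/56)*(-631) = -26271 - 631/56 = -1471807/56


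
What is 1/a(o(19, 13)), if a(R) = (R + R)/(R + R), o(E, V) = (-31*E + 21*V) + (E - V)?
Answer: 1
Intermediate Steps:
o(E, V) = -30*E + 20*V
a(R) = 1 (a(R) = (2*R)/((2*R)) = (2*R)*(1/(2*R)) = 1)
1/a(o(19, 13)) = 1/1 = 1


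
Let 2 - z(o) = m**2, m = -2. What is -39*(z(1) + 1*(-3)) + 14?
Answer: 209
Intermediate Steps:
z(o) = -2 (z(o) = 2 - 1*(-2)**2 = 2 - 1*4 = 2 - 4 = -2)
-39*(z(1) + 1*(-3)) + 14 = -39*(-2 + 1*(-3)) + 14 = -39*(-2 - 3) + 14 = -39*(-5) + 14 = 195 + 14 = 209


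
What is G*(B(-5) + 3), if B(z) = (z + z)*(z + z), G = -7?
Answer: -721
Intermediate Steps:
B(z) = 4*z² (B(z) = (2*z)*(2*z) = 4*z²)
G*(B(-5) + 3) = -7*(4*(-5)² + 3) = -7*(4*25 + 3) = -7*(100 + 3) = -7*103 = -721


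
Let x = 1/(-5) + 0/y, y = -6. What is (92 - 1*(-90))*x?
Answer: -182/5 ≈ -36.400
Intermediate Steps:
x = -⅕ (x = 1/(-5) + 0/(-6) = 1*(-⅕) + 0*(-⅙) = -⅕ + 0 = -⅕ ≈ -0.20000)
(92 - 1*(-90))*x = (92 - 1*(-90))*(-⅕) = (92 + 90)*(-⅕) = 182*(-⅕) = -182/5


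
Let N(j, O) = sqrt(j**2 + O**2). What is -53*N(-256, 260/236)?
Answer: -53*sqrt(228135041)/59 ≈ -13568.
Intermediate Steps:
N(j, O) = sqrt(O**2 + j**2)
-53*N(-256, 260/236) = -53*sqrt((260/236)**2 + (-256)**2) = -53*sqrt((260*(1/236))**2 + 65536) = -53*sqrt((65/59)**2 + 65536) = -53*sqrt(4225/3481 + 65536) = -53*sqrt(228135041/3481) = -53*sqrt(228135041)/59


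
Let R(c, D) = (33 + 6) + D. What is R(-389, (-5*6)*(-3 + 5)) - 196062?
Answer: -196083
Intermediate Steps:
R(c, D) = 39 + D
R(-389, (-5*6)*(-3 + 5)) - 196062 = (39 + (-5*6)*(-3 + 5)) - 196062 = (39 - 30*2) - 196062 = (39 - 60) - 196062 = -21 - 196062 = -196083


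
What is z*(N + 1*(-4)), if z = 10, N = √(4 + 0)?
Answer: -20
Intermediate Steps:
N = 2 (N = √4 = 2)
z*(N + 1*(-4)) = 10*(2 + 1*(-4)) = 10*(2 - 4) = 10*(-2) = -20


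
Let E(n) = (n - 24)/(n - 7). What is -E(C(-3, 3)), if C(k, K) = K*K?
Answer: 15/2 ≈ 7.5000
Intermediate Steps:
C(k, K) = K**2
E(n) = (-24 + n)/(-7 + n)
-E(C(-3, 3)) = -(-24 + 3**2)/(-7 + 3**2) = -(-24 + 9)/(-7 + 9) = -(-15)/2 = -1*(-15/2) = 15/2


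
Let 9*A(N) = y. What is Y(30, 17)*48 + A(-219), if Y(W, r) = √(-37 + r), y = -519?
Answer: -173/3 + 96*I*√5 ≈ -57.667 + 214.66*I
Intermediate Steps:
A(N) = -173/3 (A(N) = (⅑)*(-519) = -173/3)
Y(30, 17)*48 + A(-219) = √(-37 + 17)*48 - 173/3 = √(-20)*48 - 173/3 = (2*I*√5)*48 - 173/3 = 96*I*√5 - 173/3 = -173/3 + 96*I*√5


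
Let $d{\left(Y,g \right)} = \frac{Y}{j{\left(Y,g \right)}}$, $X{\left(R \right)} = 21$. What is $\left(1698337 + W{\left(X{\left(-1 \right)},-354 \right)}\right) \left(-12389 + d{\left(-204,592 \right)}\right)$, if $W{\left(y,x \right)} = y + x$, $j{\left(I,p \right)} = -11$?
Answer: $-21005081300$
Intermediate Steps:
$d{\left(Y,g \right)} = - \frac{Y}{11}$ ($d{\left(Y,g \right)} = \frac{Y}{-11} = Y \left(- \frac{1}{11}\right) = - \frac{Y}{11}$)
$W{\left(y,x \right)} = x + y$
$\left(1698337 + W{\left(X{\left(-1 \right)},-354 \right)}\right) \left(-12389 + d{\left(-204,592 \right)}\right) = \left(1698337 + \left(-354 + 21\right)\right) \left(-12389 - - \frac{204}{11}\right) = \left(1698337 - 333\right) \left(-12389 + \frac{204}{11}\right) = 1698004 \left(- \frac{136075}{11}\right) = -21005081300$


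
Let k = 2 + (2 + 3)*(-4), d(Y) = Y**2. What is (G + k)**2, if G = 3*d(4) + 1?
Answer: 961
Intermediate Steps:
G = 49 (G = 3*4**2 + 1 = 3*16 + 1 = 48 + 1 = 49)
k = -18 (k = 2 + 5*(-4) = 2 - 20 = -18)
(G + k)**2 = (49 - 18)**2 = 31**2 = 961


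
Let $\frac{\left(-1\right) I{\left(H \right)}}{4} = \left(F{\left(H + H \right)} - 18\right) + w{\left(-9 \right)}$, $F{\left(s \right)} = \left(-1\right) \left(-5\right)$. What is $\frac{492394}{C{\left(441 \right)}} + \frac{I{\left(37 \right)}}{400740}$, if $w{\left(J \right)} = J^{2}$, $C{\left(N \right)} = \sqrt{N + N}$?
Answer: $- \frac{68}{100185} + \frac{35171 \sqrt{2}}{3} \approx 16580.0$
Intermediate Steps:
$F{\left(s \right)} = 5$
$C{\left(N \right)} = \sqrt{2} \sqrt{N}$ ($C{\left(N \right)} = \sqrt{2 N} = \sqrt{2} \sqrt{N}$)
$I{\left(H \right)} = -272$ ($I{\left(H \right)} = - 4 \left(\left(5 - 18\right) + \left(-9\right)^{2}\right) = - 4 \left(-13 + 81\right) = \left(-4\right) 68 = -272$)
$\frac{492394}{C{\left(441 \right)}} + \frac{I{\left(37 \right)}}{400740} = \frac{492394}{\sqrt{2} \sqrt{441}} - \frac{272}{400740} = \frac{492394}{\sqrt{2} \cdot 21} - \frac{68}{100185} = \frac{492394}{21 \sqrt{2}} - \frac{68}{100185} = 492394 \frac{\sqrt{2}}{42} - \frac{68}{100185} = \frac{35171 \sqrt{2}}{3} - \frac{68}{100185} = - \frac{68}{100185} + \frac{35171 \sqrt{2}}{3}$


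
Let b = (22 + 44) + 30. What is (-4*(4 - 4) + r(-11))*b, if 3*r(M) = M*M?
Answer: 3872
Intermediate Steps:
r(M) = M²/3 (r(M) = (M*M)/3 = M²/3)
b = 96 (b = 66 + 30 = 96)
(-4*(4 - 4) + r(-11))*b = (-4*(4 - 4) + (⅓)*(-11)²)*96 = (-4*0 + (⅓)*121)*96 = (0 + 121/3)*96 = (121/3)*96 = 3872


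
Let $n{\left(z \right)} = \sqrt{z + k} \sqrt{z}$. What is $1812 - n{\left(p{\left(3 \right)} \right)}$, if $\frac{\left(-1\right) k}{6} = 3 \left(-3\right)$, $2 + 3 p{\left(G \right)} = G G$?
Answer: $1812 - \frac{13 \sqrt{7}}{3} \approx 1800.5$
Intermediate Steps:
$p{\left(G \right)} = - \frac{2}{3} + \frac{G^{2}}{3}$ ($p{\left(G \right)} = - \frac{2}{3} + \frac{G G}{3} = - \frac{2}{3} + \frac{G^{2}}{3}$)
$k = 54$ ($k = - 6 \cdot 3 \left(-3\right) = \left(-6\right) \left(-9\right) = 54$)
$n{\left(z \right)} = \sqrt{z} \sqrt{54 + z}$ ($n{\left(z \right)} = \sqrt{z + 54} \sqrt{z} = \sqrt{54 + z} \sqrt{z} = \sqrt{z} \sqrt{54 + z}$)
$1812 - n{\left(p{\left(3 \right)} \right)} = 1812 - \sqrt{- \frac{2}{3} + \frac{3^{2}}{3}} \sqrt{54 - \left(\frac{2}{3} - \frac{3^{2}}{3}\right)} = 1812 - \sqrt{- \frac{2}{3} + \frac{1}{3} \cdot 9} \sqrt{54 + \left(- \frac{2}{3} + \frac{1}{3} \cdot 9\right)} = 1812 - \sqrt{- \frac{2}{3} + 3} \sqrt{54 + \left(- \frac{2}{3} + 3\right)} = 1812 - \sqrt{\frac{7}{3}} \sqrt{54 + \frac{7}{3}} = 1812 - \frac{\sqrt{21}}{3} \sqrt{\frac{169}{3}} = 1812 - \frac{\sqrt{21}}{3} \frac{13 \sqrt{3}}{3} = 1812 - \frac{13 \sqrt{7}}{3}$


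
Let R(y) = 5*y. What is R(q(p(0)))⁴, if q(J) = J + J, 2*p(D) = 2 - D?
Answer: 10000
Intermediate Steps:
p(D) = 1 - D/2 (p(D) = (2 - D)/2 = 1 - D/2)
q(J) = 2*J
R(q(p(0)))⁴ = (5*(2*(1 - ½*0)))⁴ = (5*(2*(1 + 0)))⁴ = (5*(2*1))⁴ = (5*2)⁴ = 10⁴ = 10000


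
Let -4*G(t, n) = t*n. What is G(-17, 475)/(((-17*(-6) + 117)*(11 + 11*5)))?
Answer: 8075/57816 ≈ 0.13967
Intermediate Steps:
G(t, n) = -n*t/4 (G(t, n) = -t*n/4 = -n*t/4)
G(-17, 475)/(((-17*(-6) + 117)*(11 + 11*5))) = (-¼*475*(-17))/(((-17*(-6) + 117)*(11 + 11*5))) = 8075/(4*(((102 + 117)*(11 + 55)))) = 8075/(4*((219*66))) = (8075/4)/14454 = (8075/4)*(1/14454) = 8075/57816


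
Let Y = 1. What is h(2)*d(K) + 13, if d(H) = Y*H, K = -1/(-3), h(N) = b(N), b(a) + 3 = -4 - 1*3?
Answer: 29/3 ≈ 9.6667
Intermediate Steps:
b(a) = -10 (b(a) = -3 + (-4 - 1*3) = -3 + (-4 - 3) = -3 - 7 = -10)
h(N) = -10
K = ⅓ (K = -1*(-⅓) = ⅓ ≈ 0.33333)
d(H) = H (d(H) = 1*H = H)
h(2)*d(K) + 13 = -10*⅓ + 13 = -10/3 + 13 = 29/3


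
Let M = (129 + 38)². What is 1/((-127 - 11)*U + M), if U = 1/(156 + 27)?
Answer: 61/1701183 ≈ 3.5857e-5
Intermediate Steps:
U = 1/183 ≈ 0.0054645
M = 27889 (M = 167² = 27889)
1/((-127 - 11)*U + M) = 1/((-127 - 11)*(1/183) + 27889) = 1/(-138*1/183 + 27889) = 1/(-46/61 + 27889) = 1/(1701183/61) = 61/1701183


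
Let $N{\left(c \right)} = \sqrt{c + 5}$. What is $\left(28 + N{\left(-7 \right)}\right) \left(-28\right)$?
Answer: $-784 - 28 i \sqrt{2} \approx -784.0 - 39.598 i$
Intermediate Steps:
$N{\left(c \right)} = \sqrt{5 + c}$
$\left(28 + N{\left(-7 \right)}\right) \left(-28\right) = \left(28 + \sqrt{5 - 7}\right) \left(-28\right) = \left(28 + \sqrt{-2}\right) \left(-28\right) = \left(28 + i \sqrt{2}\right) \left(-28\right) = -784 - 28 i \sqrt{2}$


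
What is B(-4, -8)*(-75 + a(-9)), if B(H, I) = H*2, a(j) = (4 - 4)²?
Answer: 600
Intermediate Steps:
a(j) = 0 (a(j) = 0² = 0)
B(H, I) = 2*H
B(-4, -8)*(-75 + a(-9)) = (2*(-4))*(-75 + 0) = -8*(-75) = 600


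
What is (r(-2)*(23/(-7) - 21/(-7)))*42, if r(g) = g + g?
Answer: 48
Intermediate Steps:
r(g) = 2*g
(r(-2)*(23/(-7) - 21/(-7)))*42 = ((2*(-2))*(23/(-7) - 21/(-7)))*42 = -4*(23*(-⅐) - 21*(-⅐))*42 = -4*(-23/7 + 3)*42 = -4*(-2/7)*42 = (8/7)*42 = 48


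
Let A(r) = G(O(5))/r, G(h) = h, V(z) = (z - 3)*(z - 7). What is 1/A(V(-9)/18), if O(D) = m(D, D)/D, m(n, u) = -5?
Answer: -32/3 ≈ -10.667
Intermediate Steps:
O(D) = -5/D
V(z) = (-7 + z)*(-3 + z) (V(z) = (-3 + z)*(-7 + z) = (-7 + z)*(-3 + z))
A(r) = -1/r (A(r) = (-5/5)/r = (-5*1/5)/r = -1/r)
1/A(V(-9)/18) = 1/(-1/((21 + (-9)**2 - 10*(-9))/18)) = 1/(-1/((21 + 81 + 90)*(1/18))) = 1/(-1/(192*(1/18))) = 1/(-1/32/3) = 1/(-1*3/32) = 1/(-3/32) = -32/3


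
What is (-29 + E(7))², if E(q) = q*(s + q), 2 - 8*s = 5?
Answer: 19321/64 ≈ 301.89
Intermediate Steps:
s = -3/8 (s = ¼ - ⅛*5 = ¼ - 5/8 = -3/8 ≈ -0.37500)
E(q) = q*(-3/8 + q)
(-29 + E(7))² = (-29 + (⅛)*7*(-3 + 8*7))² = (-29 + (⅛)*7*(-3 + 56))² = (-29 + (⅛)*7*53)² = (-29 + 371/8)² = (139/8)² = 19321/64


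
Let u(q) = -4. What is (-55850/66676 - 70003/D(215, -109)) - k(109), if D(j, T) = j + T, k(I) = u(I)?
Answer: -580646188/883457 ≈ -657.24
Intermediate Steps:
k(I) = -4
D(j, T) = T + j
(-55850/66676 - 70003/D(215, -109)) - k(109) = (-55850/66676 - 70003/(-109 + 215)) - 1*(-4) = (-55850*1/66676 - 70003/106) + 4 = (-27925/33338 - 70003*1/106) + 4 = (-27925/33338 - 70003/106) + 4 = -584180016/883457 + 4 = -580646188/883457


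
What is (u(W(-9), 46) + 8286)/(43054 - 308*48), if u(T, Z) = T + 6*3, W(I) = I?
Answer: 1659/5654 ≈ 0.29342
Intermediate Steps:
u(T, Z) = 18 + T (u(T, Z) = T + 18 = 18 + T)
(u(W(-9), 46) + 8286)/(43054 - 308*48) = ((18 - 9) + 8286)/(43054 - 308*48) = (9 + 8286)/(43054 - 14784) = 8295/28270 = 8295*(1/28270) = 1659/5654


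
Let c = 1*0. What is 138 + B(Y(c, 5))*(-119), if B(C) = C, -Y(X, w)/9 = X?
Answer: 138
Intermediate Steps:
c = 0
Y(X, w) = -9*X
138 + B(Y(c, 5))*(-119) = 138 - 9*0*(-119) = 138 + 0*(-119) = 138 + 0 = 138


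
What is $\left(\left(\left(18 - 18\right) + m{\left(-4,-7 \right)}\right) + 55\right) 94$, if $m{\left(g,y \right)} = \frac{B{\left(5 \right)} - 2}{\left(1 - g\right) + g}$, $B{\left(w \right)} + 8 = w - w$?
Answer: $4230$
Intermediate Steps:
$B{\left(w \right)} = -8$ ($B{\left(w \right)} = -8 + \left(w - w\right) = -8 + 0 = -8$)
$m{\left(g,y \right)} = -10$ ($m{\left(g,y \right)} = \frac{-8 - 2}{\left(1 - g\right) + g} = - \frac{10}{1} = \left(-10\right) 1 = -10$)
$\left(\left(\left(18 - 18\right) + m{\left(-4,-7 \right)}\right) + 55\right) 94 = \left(\left(\left(18 - 18\right) - 10\right) + 55\right) 94 = \left(\left(0 - 10\right) + 55\right) 94 = \left(-10 + 55\right) 94 = 45 \cdot 94 = 4230$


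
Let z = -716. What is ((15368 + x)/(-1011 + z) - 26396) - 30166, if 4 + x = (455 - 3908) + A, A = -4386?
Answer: -97690099/1727 ≈ -56566.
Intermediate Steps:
x = -7843 (x = -4 + ((455 - 3908) - 4386) = -4 + (-3453 - 4386) = -4 - 7839 = -7843)
((15368 + x)/(-1011 + z) - 26396) - 30166 = ((15368 - 7843)/(-1011 - 716) - 26396) - 30166 = (7525/(-1727) - 26396) - 30166 = (7525*(-1/1727) - 26396) - 30166 = (-7525/1727 - 26396) - 30166 = -45593417/1727 - 30166 = -97690099/1727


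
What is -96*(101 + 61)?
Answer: -15552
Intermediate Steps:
-96*(101 + 61) = -96*162 = -15552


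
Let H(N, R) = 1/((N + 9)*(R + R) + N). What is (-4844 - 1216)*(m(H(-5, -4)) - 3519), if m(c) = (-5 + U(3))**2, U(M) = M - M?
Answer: 21173640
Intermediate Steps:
U(M) = 0
H(N, R) = 1/(N + 2*R*(9 + N)) (H(N, R) = 1/((9 + N)*(2*R) + N) = 1/(2*R*(9 + N) + N) = 1/(N + 2*R*(9 + N)))
m(c) = 25 (m(c) = (-5 + 0)**2 = (-5)**2 = 25)
(-4844 - 1216)*(m(H(-5, -4)) - 3519) = (-4844 - 1216)*(25 - 3519) = -6060*(-3494) = 21173640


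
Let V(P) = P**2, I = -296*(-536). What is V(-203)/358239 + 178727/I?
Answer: 1440102793/1159934016 ≈ 1.2415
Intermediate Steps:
I = 158656
V(-203)/358239 + 178727/I = (-203)**2/358239 + 178727/158656 = 41209*(1/358239) + 178727*(1/158656) = 841/7311 + 178727/158656 = 1440102793/1159934016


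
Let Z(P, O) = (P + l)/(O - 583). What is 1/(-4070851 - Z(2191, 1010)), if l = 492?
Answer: -427/1738256060 ≈ -2.4565e-7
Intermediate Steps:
Z(P, O) = (492 + P)/(-583 + O) (Z(P, O) = (P + 492)/(O - 583) = (492 + P)/(-583 + O))
1/(-4070851 - Z(2191, 1010)) = 1/(-4070851 - (492 + 2191)/(-583 + 1010)) = 1/(-4070851 - 2683/427) = 1/(-1738256060/427) = -427/1738256060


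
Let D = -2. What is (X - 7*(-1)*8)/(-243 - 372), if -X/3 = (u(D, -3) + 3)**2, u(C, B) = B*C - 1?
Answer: 136/615 ≈ 0.22114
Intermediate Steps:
u(C, B) = -1 + B*C
X = -192 (X = -3*((-1 - 3*(-2)) + 3)**2 = -3*((-1 + 6) + 3)**2 = -3*(5 + 3)**2 = -3*8**2 = -3*64 = -192)
(X - 7*(-1)*8)/(-243 - 372) = (-192 - 7*(-1)*8)/(-243 - 372) = (-192 + 7*8)/(-615) = (-192 + 56)*(-1/615) = -136*(-1/615) = 136/615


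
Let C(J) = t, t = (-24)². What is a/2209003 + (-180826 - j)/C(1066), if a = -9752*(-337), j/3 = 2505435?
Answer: -17001092490169/1272385728 ≈ -13362.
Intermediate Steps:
j = 7516305 (j = 3*2505435 = 7516305)
a = 3286424
t = 576
C(J) = 576
a/2209003 + (-180826 - j)/C(1066) = 3286424/2209003 + (-180826 - 1*7516305)/576 = 3286424*(1/2209003) + (-180826 - 7516305)*(1/576) = 3286424/2209003 - 7697131*1/576 = 3286424/2209003 - 7697131/576 = -17001092490169/1272385728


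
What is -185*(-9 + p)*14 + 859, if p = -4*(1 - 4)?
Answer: -6911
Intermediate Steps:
p = 12 (p = -4*(-3) = 12)
-185*(-9 + p)*14 + 859 = -185*(-9 + 12)*14 + 859 = -555*14 + 859 = -185*42 + 859 = -7770 + 859 = -6911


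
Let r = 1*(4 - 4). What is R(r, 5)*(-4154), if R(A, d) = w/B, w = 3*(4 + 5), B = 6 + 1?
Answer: -112158/7 ≈ -16023.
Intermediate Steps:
B = 7
w = 27 (w = 3*9 = 27)
r = 0 (r = 1*0 = 0)
R(A, d) = 27/7
R(r, 5)*(-4154) = (27/7)*(-4154) = -112158/7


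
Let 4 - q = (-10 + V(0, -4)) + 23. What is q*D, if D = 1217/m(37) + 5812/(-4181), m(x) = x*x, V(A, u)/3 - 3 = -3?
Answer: 697707/154697 ≈ 4.5102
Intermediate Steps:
V(A, u) = 0 (V(A, u) = 9 + 3*(-3) = 9 - 9 = 0)
m(x) = x²
D = -77523/154697 (D = 1217/(37²) + 5812/(-4181) = 1217/1369 + 5812*(-1/4181) = 1217*(1/1369) - 5812/4181 = 1217/1369 - 5812/4181 = -77523/154697 ≈ -0.50113)
q = -9 (q = 4 - ((-10 + 0) + 23) = 4 - (-10 + 23) = 4 - 1*13 = 4 - 13 = -9)
q*D = -9*(-77523/154697) = 697707/154697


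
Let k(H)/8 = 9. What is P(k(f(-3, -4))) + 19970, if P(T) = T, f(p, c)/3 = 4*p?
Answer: 20042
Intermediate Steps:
f(p, c) = 12*p (f(p, c) = 3*(4*p) = 12*p)
k(H) = 72 (k(H) = 8*9 = 72)
P(k(f(-3, -4))) + 19970 = 72 + 19970 = 20042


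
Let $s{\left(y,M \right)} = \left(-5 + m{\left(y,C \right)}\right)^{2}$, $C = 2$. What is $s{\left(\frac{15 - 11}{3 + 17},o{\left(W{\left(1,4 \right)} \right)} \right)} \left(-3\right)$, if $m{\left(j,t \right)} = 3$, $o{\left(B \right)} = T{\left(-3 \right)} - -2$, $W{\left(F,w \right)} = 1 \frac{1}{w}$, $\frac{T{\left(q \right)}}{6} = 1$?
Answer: $-12$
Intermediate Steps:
$T{\left(q \right)} = 6$ ($T{\left(q \right)} = 6 \cdot 1 = 6$)
$W{\left(F,w \right)} = \frac{1}{w}$
$o{\left(B \right)} = 8$ ($o{\left(B \right)} = 6 - -2 = 6 + 2 = 8$)
$s{\left(y,M \right)} = 4$ ($s{\left(y,M \right)} = \left(-5 + 3\right)^{2} = \left(-2\right)^{2} = 4$)
$s{\left(\frac{15 - 11}{3 + 17},o{\left(W{\left(1,4 \right)} \right)} \right)} \left(-3\right) = 4 \left(-3\right) = -12$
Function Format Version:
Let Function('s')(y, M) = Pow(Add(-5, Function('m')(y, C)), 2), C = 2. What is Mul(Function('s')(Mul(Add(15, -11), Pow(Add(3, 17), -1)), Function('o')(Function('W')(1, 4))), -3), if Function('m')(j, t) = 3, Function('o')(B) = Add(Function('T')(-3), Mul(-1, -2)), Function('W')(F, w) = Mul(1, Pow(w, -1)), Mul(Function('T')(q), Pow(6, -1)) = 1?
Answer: -12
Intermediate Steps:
Function('T')(q) = 6 (Function('T')(q) = Mul(6, 1) = 6)
Function('W')(F, w) = Pow(w, -1)
Function('o')(B) = 8 (Function('o')(B) = Add(6, Mul(-1, -2)) = Add(6, 2) = 8)
Function('s')(y, M) = 4 (Function('s')(y, M) = Pow(Add(-5, 3), 2) = Pow(-2, 2) = 4)
Mul(Function('s')(Mul(Add(15, -11), Pow(Add(3, 17), -1)), Function('o')(Function('W')(1, 4))), -3) = Mul(4, -3) = -12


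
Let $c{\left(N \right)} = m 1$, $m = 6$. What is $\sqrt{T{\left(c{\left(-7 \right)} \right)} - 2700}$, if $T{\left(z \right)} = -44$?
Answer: $14 i \sqrt{14} \approx 52.383 i$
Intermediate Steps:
$c{\left(N \right)} = 6$ ($c{\left(N \right)} = 6 \cdot 1 = 6$)
$\sqrt{T{\left(c{\left(-7 \right)} \right)} - 2700} = \sqrt{-44 - 2700} = \sqrt{-2744} = 14 i \sqrt{14}$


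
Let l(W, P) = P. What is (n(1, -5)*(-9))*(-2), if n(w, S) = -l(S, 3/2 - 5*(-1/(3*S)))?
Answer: -21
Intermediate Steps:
n(w, S) = -3/2 - 5/(3*S) (n(w, S) = -(3/2 - 5*(-1/(3*S))) = -(3*(½) - 5*(-1/(3*S))) = -(3/2 - (-5)/(3*S)) = -(3/2 + 5/(3*S)) = -3/2 - 5/(3*S))
(n(1, -5)*(-9))*(-2) = (((⅙)*(-10 - 9*(-5))/(-5))*(-9))*(-2) = (((⅙)*(-⅕)*(-10 + 45))*(-9))*(-2) = (((⅙)*(-⅕)*35)*(-9))*(-2) = -7/6*(-9)*(-2) = (21/2)*(-2) = -21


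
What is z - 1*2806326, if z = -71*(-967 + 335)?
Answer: -2761454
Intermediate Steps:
z = 44872 (z = -71*(-632) = 44872)
z - 1*2806326 = 44872 - 1*2806326 = 44872 - 2806326 = -2761454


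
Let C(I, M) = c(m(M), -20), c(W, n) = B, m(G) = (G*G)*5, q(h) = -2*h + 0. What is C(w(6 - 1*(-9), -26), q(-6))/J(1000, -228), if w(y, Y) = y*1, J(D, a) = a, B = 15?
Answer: -5/76 ≈ -0.065789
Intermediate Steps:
q(h) = -2*h
m(G) = 5*G² (m(G) = G²*5 = 5*G²)
c(W, n) = 15
w(y, Y) = y
C(I, M) = 15
C(w(6 - 1*(-9), -26), q(-6))/J(1000, -228) = 15/(-228) = 15*(-1/228) = -5/76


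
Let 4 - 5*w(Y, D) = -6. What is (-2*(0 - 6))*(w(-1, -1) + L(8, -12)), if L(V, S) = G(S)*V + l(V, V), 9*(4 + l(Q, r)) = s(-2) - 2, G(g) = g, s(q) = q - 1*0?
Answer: -3544/3 ≈ -1181.3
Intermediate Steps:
s(q) = q (s(q) = q + 0 = q)
w(Y, D) = 2 (w(Y, D) = 4/5 - 1/5*(-6) = 4/5 + 6/5 = 2)
l(Q, r) = -40/9 (l(Q, r) = -4 + (-2 - 2)/9 = -4 + (1/9)*(-4) = -4 - 4/9 = -40/9)
L(V, S) = -40/9 + S*V (L(V, S) = S*V - 40/9 = -40/9 + S*V)
(-2*(0 - 6))*(w(-1, -1) + L(8, -12)) = (-2*(0 - 6))*(2 + (-40/9 - 12*8)) = (-2*(-6))*(2 + (-40/9 - 96)) = 12*(2 - 904/9) = 12*(-886/9) = -3544/3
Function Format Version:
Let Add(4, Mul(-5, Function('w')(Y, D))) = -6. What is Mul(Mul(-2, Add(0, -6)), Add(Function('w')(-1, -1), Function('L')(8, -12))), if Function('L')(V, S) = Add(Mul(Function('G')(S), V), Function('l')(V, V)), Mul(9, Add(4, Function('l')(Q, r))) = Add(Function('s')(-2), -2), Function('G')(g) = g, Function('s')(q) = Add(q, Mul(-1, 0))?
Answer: Rational(-3544, 3) ≈ -1181.3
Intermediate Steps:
Function('s')(q) = q (Function('s')(q) = Add(q, 0) = q)
Function('w')(Y, D) = 2 (Function('w')(Y, D) = Add(Rational(4, 5), Mul(Rational(-1, 5), -6)) = Add(Rational(4, 5), Rational(6, 5)) = 2)
Function('l')(Q, r) = Rational(-40, 9) (Function('l')(Q, r) = Add(-4, Mul(Rational(1, 9), Add(-2, -2))) = Add(-4, Mul(Rational(1, 9), -4)) = Add(-4, Rational(-4, 9)) = Rational(-40, 9))
Function('L')(V, S) = Add(Rational(-40, 9), Mul(S, V)) (Function('L')(V, S) = Add(Mul(S, V), Rational(-40, 9)) = Add(Rational(-40, 9), Mul(S, V)))
Mul(Mul(-2, Add(0, -6)), Add(Function('w')(-1, -1), Function('L')(8, -12))) = Mul(Mul(-2, Add(0, -6)), Add(2, Add(Rational(-40, 9), Mul(-12, 8)))) = Mul(Mul(-2, -6), Add(2, Add(Rational(-40, 9), -96))) = Mul(12, Add(2, Rational(-904, 9))) = Mul(12, Rational(-886, 9)) = Rational(-3544, 3)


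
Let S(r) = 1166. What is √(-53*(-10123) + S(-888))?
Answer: √537685 ≈ 733.27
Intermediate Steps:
√(-53*(-10123) + S(-888)) = √(-53*(-10123) + 1166) = √(536519 + 1166) = √537685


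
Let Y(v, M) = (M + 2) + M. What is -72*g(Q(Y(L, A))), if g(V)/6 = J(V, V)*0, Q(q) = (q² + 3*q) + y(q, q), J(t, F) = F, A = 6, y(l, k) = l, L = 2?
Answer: 0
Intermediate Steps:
Y(v, M) = 2 + 2*M (Y(v, M) = (2 + M) + M = 2 + 2*M)
Q(q) = q² + 4*q (Q(q) = (q² + 3*q) + q = q² + 4*q)
g(V) = 0 (g(V) = 6*(V*0) = 6*0 = 0)
-72*g(Q(Y(L, A))) = -72*0 = 0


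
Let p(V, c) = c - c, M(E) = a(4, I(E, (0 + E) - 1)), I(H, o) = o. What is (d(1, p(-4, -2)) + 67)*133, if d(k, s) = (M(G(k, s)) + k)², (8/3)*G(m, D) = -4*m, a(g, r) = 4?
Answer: 12236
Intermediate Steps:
G(m, D) = -3*m/2 (G(m, D) = 3*(-4*m)/8 = -3*m/2)
M(E) = 4
p(V, c) = 0
d(k, s) = (4 + k)²
(d(1, p(-4, -2)) + 67)*133 = ((4 + 1)² + 67)*133 = (5² + 67)*133 = (25 + 67)*133 = 92*133 = 12236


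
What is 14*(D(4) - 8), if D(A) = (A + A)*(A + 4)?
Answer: 784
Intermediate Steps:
D(A) = 2*A*(4 + A) (D(A) = (2*A)*(4 + A) = 2*A*(4 + A))
14*(D(4) - 8) = 14*(2*4*(4 + 4) - 8) = 14*(2*4*8 - 8) = 14*(64 - 8) = 14*56 = 784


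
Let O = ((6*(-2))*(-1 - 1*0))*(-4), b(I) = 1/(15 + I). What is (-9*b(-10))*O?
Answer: 432/5 ≈ 86.400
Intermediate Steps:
O = -48 (O = -12*(-1 + 0)*(-4) = -12*(-1)*(-4) = 12*(-4) = -48)
(-9*b(-10))*O = -9/(15 - 10)*(-48) = -9/5*(-48) = 432/5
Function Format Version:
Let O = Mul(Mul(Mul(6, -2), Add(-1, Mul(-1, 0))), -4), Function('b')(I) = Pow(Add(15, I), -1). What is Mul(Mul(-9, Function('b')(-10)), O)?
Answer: Rational(432, 5) ≈ 86.400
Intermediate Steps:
O = -48 (O = Mul(Mul(-12, Add(-1, 0)), -4) = Mul(Mul(-12, -1), -4) = Mul(12, -4) = -48)
Mul(Mul(-9, Function('b')(-10)), O) = Mul(Mul(-9, Pow(Add(15, -10), -1)), -48) = Mul(Mul(-9, Pow(5, -1)), -48) = Mul(Mul(-9, Rational(1, 5)), -48) = Mul(Rational(-9, 5), -48) = Rational(432, 5)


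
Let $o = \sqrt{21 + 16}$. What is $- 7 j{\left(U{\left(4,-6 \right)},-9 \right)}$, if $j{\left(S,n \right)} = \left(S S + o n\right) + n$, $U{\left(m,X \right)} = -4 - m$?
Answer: $-385 + 63 \sqrt{37} \approx -1.786$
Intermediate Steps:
$o = \sqrt{37} \approx 6.0828$
$j{\left(S,n \right)} = n + S^{2} + n \sqrt{37}$ ($j{\left(S,n \right)} = \left(S S + \sqrt{37} n\right) + n = \left(S^{2} + n \sqrt{37}\right) + n = n + S^{2} + n \sqrt{37}$)
$- 7 j{\left(U{\left(4,-6 \right)},-9 \right)} = - 7 \left(-9 + \left(-4 - 4\right)^{2} - 9 \sqrt{37}\right) = - 7 \left(-9 + \left(-8\right)^{2} - 9 \sqrt{37}\right) = - 7 \left(-9 + 64 - 9 \sqrt{37}\right) = - 7 \left(55 - 9 \sqrt{37}\right) = -385 + 63 \sqrt{37}$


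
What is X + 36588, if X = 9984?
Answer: 46572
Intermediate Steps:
X + 36588 = 9984 + 36588 = 46572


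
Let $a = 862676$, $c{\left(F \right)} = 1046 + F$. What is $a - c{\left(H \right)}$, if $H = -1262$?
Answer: $862892$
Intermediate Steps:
$a - c{\left(H \right)} = 862676 - \left(1046 - 1262\right) = 862676 - -216 = 862676 + 216 = 862892$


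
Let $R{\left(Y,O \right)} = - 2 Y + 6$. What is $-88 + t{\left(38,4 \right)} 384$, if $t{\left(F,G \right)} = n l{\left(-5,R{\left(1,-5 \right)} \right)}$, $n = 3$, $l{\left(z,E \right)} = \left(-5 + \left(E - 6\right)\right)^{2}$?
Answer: $56360$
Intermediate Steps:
$R{\left(Y,O \right)} = 6 - 2 Y$
$l{\left(z,E \right)} = \left(-11 + E\right)^{2}$ ($l{\left(z,E \right)} = \left(-5 + \left(E - 6\right)\right)^{2} = \left(-5 + \left(-6 + E\right)\right)^{2} = \left(-11 + E\right)^{2}$)
$t{\left(F,G \right)} = 147$ ($t{\left(F,G \right)} = 3 \left(-11 + \left(6 - 2\right)\right)^{2} = 3 \left(-11 + 4\right)^{2} = 3 \left(-7\right)^{2} = 3 \cdot 49 = 147$)
$-88 + t{\left(38,4 \right)} 384 = -88 + 147 \cdot 384 = -88 + 56448 = 56360$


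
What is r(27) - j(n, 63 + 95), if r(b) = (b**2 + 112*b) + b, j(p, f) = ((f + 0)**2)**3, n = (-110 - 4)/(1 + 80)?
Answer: -15557597149564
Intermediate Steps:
n = -38/27 (n = -114/81 = -114*1/81 = -38/27 ≈ -1.4074)
j(p, f) = f**6 (j(p, f) = (f**2)**3 = f**6)
r(b) = b**2 + 113*b
r(27) - j(n, 63 + 95) = 27*(113 + 27) - (63 + 95)**6 = 27*140 - 1*158**6 = 3780 - 1*15557597153344 = 3780 - 15557597153344 = -15557597149564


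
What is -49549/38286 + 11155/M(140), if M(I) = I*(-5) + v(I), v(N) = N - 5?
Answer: -91015103/4326318 ≈ -21.038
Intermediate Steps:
v(N) = -5 + N
M(I) = -5 - 4*I (M(I) = I*(-5) + (-5 + I) = -5*I + (-5 + I) = -5 - 4*I)
-49549/38286 + 11155/M(140) = -49549/38286 + 11155/(-5 - 4*140) = -49549*1/38286 + 11155/(-5 - 560) = -49549/38286 + 11155/(-565) = -49549/38286 + 11155*(-1/565) = -49549/38286 - 2231/113 = -91015103/4326318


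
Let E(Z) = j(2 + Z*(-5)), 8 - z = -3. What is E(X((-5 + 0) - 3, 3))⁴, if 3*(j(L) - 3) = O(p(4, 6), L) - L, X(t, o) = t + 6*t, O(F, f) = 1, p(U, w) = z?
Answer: 5473632256/81 ≈ 6.7576e+7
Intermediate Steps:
z = 11 (z = 8 - 1*(-3) = 8 + 3 = 11)
p(U, w) = 11
X(t, o) = 7*t
j(L) = 10/3 - L/3 (j(L) = 3 + (1 - L)/3 = 3 + (⅓ - L/3) = 10/3 - L/3)
E(Z) = 8/3 + 5*Z/3 (E(Z) = 10/3 - (2 + Z*(-5))/3 = 10/3 - (2 - 5*Z)/3 = 10/3 + (-⅔ + 5*Z/3) = 8/3 + 5*Z/3)
E(X((-5 + 0) - 3, 3))⁴ = (8/3 + 5*(7*((-5 + 0) - 3))/3)⁴ = (8/3 + 5*(7*(-5 - 3))/3)⁴ = (8/3 + 5*(7*(-8))/3)⁴ = (8/3 + (5/3)*(-56))⁴ = (8/3 - 280/3)⁴ = (-272/3)⁴ = 5473632256/81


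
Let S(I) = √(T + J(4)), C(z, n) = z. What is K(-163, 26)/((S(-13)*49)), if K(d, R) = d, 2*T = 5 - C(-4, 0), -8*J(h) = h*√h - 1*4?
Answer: -163/98 ≈ -1.6633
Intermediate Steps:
J(h) = ½ - h^(3/2)/8 (J(h) = -(h*√h - 1*4)/8 = -(h^(3/2) - 4)/8 = -(-4 + h^(3/2))/8 = ½ - h^(3/2)/8)
T = 9/2 (T = (5 - 1*(-4))/2 = (5 + 4)/2 = (½)*9 = 9/2 ≈ 4.5000)
S(I) = 2 (S(I) = √(9/2 + (½ - 4^(3/2)/8)) = √(9/2 + (½ - ⅛*8)) = √(9/2 + (½ - 1)) = √(9/2 - ½) = √4 = 2)
K(-163, 26)/((S(-13)*49)) = -163/(2*49) = -163/98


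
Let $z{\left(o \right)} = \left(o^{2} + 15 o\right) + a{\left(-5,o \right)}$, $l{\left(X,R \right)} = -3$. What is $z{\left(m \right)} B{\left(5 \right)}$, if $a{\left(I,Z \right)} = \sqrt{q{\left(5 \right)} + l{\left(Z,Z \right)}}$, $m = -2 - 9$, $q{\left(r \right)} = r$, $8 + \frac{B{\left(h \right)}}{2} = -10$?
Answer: $1584 - 36 \sqrt{2} \approx 1533.1$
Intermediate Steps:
$B{\left(h \right)} = -36$ ($B{\left(h \right)} = -16 + 2 \left(-10\right) = -16 - 20 = -36$)
$m = -11$ ($m = -2 - 9 = -11$)
$a{\left(I,Z \right)} = \sqrt{2}$ ($a{\left(I,Z \right)} = \sqrt{5 - 3} = \sqrt{2}$)
$z{\left(o \right)} = \sqrt{2} + o^{2} + 15 o$ ($z{\left(o \right)} = \left(o^{2} + 15 o\right) + \sqrt{2} = \sqrt{2} + o^{2} + 15 o$)
$z{\left(m \right)} B{\left(5 \right)} = \left(\sqrt{2} + \left(-11\right)^{2} + 15 \left(-11\right)\right) \left(-36\right) = \left(\sqrt{2} + 121 - 165\right) \left(-36\right) = \left(-44 + \sqrt{2}\right) \left(-36\right) = 1584 - 36 \sqrt{2}$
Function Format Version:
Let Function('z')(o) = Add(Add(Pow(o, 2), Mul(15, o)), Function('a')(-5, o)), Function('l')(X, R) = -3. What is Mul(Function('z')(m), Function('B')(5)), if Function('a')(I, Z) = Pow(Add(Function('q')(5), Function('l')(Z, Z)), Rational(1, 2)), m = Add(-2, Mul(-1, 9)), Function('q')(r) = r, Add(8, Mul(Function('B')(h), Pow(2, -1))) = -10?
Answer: Add(1584, Mul(-36, Pow(2, Rational(1, 2)))) ≈ 1533.1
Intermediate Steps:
Function('B')(h) = -36 (Function('B')(h) = Add(-16, Mul(2, -10)) = Add(-16, -20) = -36)
m = -11 (m = Add(-2, -9) = -11)
Function('a')(I, Z) = Pow(2, Rational(1, 2)) (Function('a')(I, Z) = Pow(Add(5, -3), Rational(1, 2)) = Pow(2, Rational(1, 2)))
Function('z')(o) = Add(Pow(2, Rational(1, 2)), Pow(o, 2), Mul(15, o)) (Function('z')(o) = Add(Add(Pow(o, 2), Mul(15, o)), Pow(2, Rational(1, 2))) = Add(Pow(2, Rational(1, 2)), Pow(o, 2), Mul(15, o)))
Mul(Function('z')(m), Function('B')(5)) = Mul(Add(Pow(2, Rational(1, 2)), Pow(-11, 2), Mul(15, -11)), -36) = Mul(Add(Pow(2, Rational(1, 2)), 121, -165), -36) = Mul(Add(-44, Pow(2, Rational(1, 2))), -36) = Add(1584, Mul(-36, Pow(2, Rational(1, 2))))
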